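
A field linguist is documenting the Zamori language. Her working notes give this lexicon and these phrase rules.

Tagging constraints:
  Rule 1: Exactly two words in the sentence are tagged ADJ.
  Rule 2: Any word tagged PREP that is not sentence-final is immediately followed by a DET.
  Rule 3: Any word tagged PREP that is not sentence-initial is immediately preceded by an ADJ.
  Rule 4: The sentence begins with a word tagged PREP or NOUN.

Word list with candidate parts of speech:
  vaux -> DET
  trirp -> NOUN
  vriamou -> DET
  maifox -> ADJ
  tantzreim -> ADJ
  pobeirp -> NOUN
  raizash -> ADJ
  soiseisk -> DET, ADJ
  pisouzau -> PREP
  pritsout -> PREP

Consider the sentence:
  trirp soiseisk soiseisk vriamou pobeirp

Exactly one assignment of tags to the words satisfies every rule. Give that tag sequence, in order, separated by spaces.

Candidates per position — 1:trirp {NOUN}; 2:soiseisk {DET,ADJ}; 3:soiseisk {DET,ADJ}; 4:vriamou {DET}; 5:pobeirp {NOUN}.
Word 2 cannot be DET — rule 1 would then fail for every completion. It is ADJ.
Word 3 cannot be DET — rule 1 would then fail for every completion. It is ADJ.
The only consistent sequence is: NOUN ADJ ADJ DET NOUN.
Checking: rule 1 satisfied; rule 2 satisfied; rule 3 satisfied; rule 4 satisfied.

NOUN ADJ ADJ DET NOUN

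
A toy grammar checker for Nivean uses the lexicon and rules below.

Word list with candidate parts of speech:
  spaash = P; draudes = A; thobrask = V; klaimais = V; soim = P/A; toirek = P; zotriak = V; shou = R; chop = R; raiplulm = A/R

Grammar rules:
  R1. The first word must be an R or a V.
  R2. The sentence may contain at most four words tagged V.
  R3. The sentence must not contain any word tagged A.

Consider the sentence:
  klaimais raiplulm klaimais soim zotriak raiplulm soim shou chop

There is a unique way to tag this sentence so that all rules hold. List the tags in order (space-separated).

V R V P V R P R R

Candidates per position — 1:klaimais {V}; 2:raiplulm {A,R}; 3:klaimais {V}; 4:soim {P,A}; 5:zotriak {V}; 6:raiplulm {A,R}; 7:soim {P,A}; 8:shou {R}; 9:chop {R}.
Position 2: A is ruled out by rule 3; that leaves R.
Position 4: A is ruled out by rule 3; that leaves P.
Position 6: A is ruled out by rule 3; that leaves R.
Position 7: A is ruled out by rule 3; that leaves P.
The unique satisfying tagging is: V R V P V R P R R.
Rule-by-rule: rule 1 holds; rule 2 holds; rule 3 holds.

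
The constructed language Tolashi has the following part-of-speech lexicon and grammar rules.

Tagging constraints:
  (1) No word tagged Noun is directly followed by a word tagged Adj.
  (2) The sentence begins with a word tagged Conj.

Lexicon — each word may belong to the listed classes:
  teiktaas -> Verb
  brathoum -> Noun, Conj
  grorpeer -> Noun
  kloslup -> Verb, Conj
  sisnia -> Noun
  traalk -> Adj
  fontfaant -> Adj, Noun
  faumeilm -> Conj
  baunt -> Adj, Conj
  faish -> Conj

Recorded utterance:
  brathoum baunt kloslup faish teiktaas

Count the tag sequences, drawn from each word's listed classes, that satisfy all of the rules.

Candidates per position — 1:brathoum {Noun,Conj}; 2:baunt {Adj,Conj}; 3:kloslup {Verb,Conj}; 4:faish {Conj}; 5:teiktaas {Verb}.
There are 8 candidate sequences in total.
The sequences that satisfy every rule: Conj Adj Verb Conj Verb; Conj Adj Conj Conj Verb; Conj Conj Verb Conj Verb; Conj Conj Conj Conj Verb.
Count = 4.

4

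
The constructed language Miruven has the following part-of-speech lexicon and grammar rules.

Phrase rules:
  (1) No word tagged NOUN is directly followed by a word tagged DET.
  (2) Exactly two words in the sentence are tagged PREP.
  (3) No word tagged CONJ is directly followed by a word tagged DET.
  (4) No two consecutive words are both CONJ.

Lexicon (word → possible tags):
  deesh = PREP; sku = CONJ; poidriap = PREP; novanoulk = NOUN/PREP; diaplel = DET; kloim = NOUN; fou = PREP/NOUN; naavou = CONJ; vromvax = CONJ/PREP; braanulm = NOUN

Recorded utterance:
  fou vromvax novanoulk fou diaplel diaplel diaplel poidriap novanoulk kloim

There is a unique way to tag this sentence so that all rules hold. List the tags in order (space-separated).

NOUN CONJ NOUN PREP DET DET DET PREP NOUN NOUN

Candidates per position — 1:fou {PREP,NOUN}; 2:vromvax {CONJ,PREP}; 3:novanoulk {NOUN,PREP}; 4:fou {PREP,NOUN}; 5:diaplel {DET}; 6:diaplel {DET}; 7:diaplel {DET}; 8:poidriap {PREP}; 9:novanoulk {NOUN,PREP}; 10:kloim {NOUN}.
Word 4 cannot be NOUN — rule 1 would then fail for every completion. It is PREP.
Word 9 cannot be PREP — rule 2 would then fail for every completion. It is NOUN.
Word 1 cannot be PREP — rule 2 would then fail for every completion. It is NOUN.
Word 2 cannot be PREP — rule 2 would then fail for every completion. It is CONJ.
Word 3 cannot be PREP — rule 2 would then fail for every completion. It is NOUN.
The only consistent sequence is: NOUN CONJ NOUN PREP DET DET DET PREP NOUN NOUN.
Rule-by-rule: rule 1 satisfied; rule 2 satisfied; rule 3 satisfied; rule 4 satisfied.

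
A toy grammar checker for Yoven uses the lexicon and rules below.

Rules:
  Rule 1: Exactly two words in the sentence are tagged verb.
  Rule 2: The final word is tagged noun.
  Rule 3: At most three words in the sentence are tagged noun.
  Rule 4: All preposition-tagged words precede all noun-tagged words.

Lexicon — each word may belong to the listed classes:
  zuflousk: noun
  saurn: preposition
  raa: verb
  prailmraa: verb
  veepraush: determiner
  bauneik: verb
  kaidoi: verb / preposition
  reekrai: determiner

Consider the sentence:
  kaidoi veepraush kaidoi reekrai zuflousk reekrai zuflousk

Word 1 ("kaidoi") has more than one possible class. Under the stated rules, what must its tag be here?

verb

Candidates per position — 1:kaidoi {verb,preposition}; 2:veepraush {determiner}; 3:kaidoi {verb,preposition}; 4:reekrai {determiner}; 5:zuflousk {noun}; 6:reekrai {determiner}; 7:zuflousk {noun}.
Word 1 cannot be preposition — rule 1 would then fail for every completion. It is verb.
Word 3 cannot be preposition — rule 1 would then fail for every completion. It is verb.
That leaves exactly one tagging: verb determiner verb determiner noun determiner noun.
Check: rule 1 satisfied; rule 2 satisfied; rule 3 satisfied; rule 4 satisfied.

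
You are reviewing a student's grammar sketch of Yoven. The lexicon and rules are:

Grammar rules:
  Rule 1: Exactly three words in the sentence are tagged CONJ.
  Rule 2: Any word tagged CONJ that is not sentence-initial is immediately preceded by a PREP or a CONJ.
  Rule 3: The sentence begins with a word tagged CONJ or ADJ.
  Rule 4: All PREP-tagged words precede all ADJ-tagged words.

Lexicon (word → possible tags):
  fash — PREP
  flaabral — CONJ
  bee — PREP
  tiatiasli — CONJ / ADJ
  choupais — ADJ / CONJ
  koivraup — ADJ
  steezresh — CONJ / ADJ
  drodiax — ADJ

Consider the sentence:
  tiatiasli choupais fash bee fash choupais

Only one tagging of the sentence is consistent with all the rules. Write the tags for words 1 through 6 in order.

Candidates per position — 1:tiatiasli {CONJ,ADJ}; 2:choupais {ADJ,CONJ}; 3:fash {PREP}; 4:bee {PREP}; 5:fash {PREP}; 6:choupais {ADJ,CONJ}.
Position 1: tagging it ADJ would leave rule 1 unsatisfiable, so it must be CONJ.
Position 2: tagging it ADJ would leave rule 1 unsatisfiable, so it must be CONJ.
Position 6: tagging it ADJ would leave rule 1 unsatisfiable, so it must be CONJ.
That leaves exactly one tagging: CONJ CONJ PREP PREP PREP CONJ.
Rule-by-rule: rule 1 satisfied; rule 2 satisfied; rule 3 satisfied; rule 4 satisfied.

CONJ CONJ PREP PREP PREP CONJ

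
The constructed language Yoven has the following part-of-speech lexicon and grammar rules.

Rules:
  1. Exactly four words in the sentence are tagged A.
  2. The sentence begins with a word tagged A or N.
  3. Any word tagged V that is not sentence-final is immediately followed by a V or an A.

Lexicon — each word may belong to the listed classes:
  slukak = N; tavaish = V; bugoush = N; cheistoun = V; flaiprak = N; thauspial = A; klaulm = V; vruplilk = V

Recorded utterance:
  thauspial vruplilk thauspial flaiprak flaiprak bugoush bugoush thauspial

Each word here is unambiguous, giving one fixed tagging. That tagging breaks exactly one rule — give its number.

1

Fixed tagging: A V A N N N N A.
Checking each rule: R1 fail, R2 pass, R3 pass.
Only rule 1 fails.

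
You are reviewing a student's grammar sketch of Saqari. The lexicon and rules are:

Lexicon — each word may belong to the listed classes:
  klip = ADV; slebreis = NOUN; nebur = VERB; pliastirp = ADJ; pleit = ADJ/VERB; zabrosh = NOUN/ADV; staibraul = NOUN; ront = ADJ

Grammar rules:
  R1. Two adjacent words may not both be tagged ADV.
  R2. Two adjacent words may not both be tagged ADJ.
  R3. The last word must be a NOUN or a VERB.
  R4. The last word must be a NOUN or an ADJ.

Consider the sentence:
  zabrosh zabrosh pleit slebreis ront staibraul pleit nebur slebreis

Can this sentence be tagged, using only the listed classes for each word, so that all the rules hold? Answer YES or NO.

YES

Candidates per position — 1:zabrosh {NOUN,ADV}; 2:zabrosh {NOUN,ADV}; 3:pleit {ADJ,VERB}; 4:slebreis {NOUN}; 5:ront {ADJ}; 6:staibraul {NOUN}; 7:pleit {ADJ,VERB}; 8:nebur {VERB}; 9:slebreis {NOUN}.
One satisfying assignment: NOUN ADV VERB NOUN ADJ NOUN VERB VERB NOUN.
Check: rule 1 holds; rule 2 holds; rule 3 holds; rule 4 holds.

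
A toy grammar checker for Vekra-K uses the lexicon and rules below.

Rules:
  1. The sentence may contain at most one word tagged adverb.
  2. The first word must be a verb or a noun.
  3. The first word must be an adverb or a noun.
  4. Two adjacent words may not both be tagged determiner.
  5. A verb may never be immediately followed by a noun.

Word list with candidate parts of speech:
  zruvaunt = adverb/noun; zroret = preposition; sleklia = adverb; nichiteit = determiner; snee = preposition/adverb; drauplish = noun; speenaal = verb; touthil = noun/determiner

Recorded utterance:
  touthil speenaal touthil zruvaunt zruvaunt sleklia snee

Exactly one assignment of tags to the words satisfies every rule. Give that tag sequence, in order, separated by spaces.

noun verb determiner noun noun adverb preposition

Candidates per position — 1:touthil {noun,determiner}; 2:speenaal {verb}; 3:touthil {noun,determiner}; 4:zruvaunt {adverb,noun}; 5:zruvaunt {adverb,noun}; 6:sleklia {adverb}; 7:snee {preposition,adverb}.
Word 1 cannot be determiner — rule 2 would then fail for every completion. It is noun.
Word 3 cannot be noun — rule 5 would then fail for every completion. It is determiner.
Word 4 cannot be adverb — rule 1 would then fail for every completion. It is noun.
Word 5 cannot be adverb — rule 1 would then fail for every completion. It is noun.
Word 7 cannot be adverb — rule 1 would then fail for every completion. It is preposition.
That leaves exactly one tagging: noun verb determiner noun noun adverb preposition.
Checking: rule 1 holds; rule 2 holds; rule 3 holds; rule 4 holds; rule 5 holds.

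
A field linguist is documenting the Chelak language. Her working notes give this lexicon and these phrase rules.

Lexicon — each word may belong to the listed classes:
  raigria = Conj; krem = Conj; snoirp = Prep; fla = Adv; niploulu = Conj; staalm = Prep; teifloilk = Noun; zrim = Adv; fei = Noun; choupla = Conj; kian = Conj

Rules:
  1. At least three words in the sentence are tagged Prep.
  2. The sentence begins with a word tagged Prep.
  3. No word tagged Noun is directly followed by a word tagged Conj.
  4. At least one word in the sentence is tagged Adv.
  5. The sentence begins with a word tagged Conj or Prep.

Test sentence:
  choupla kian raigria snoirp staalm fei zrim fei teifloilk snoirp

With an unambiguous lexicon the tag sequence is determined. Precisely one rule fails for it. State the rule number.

2

Fixed tagging: Conj Conj Conj Prep Prep Noun Adv Noun Noun Prep.
Rule check: R1 pass, R2 fail, R3 pass, R4 pass, R5 pass.
Only rule 2 fails.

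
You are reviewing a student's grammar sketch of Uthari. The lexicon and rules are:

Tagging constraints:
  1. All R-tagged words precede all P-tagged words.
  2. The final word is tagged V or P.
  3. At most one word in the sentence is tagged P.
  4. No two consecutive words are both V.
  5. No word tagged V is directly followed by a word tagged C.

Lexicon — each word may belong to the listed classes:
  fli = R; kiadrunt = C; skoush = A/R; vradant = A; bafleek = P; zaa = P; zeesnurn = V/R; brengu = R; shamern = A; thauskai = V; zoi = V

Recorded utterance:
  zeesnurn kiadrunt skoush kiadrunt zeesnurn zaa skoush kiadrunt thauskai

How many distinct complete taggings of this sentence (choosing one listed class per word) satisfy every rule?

Candidates per position — 1:zeesnurn {V,R}; 2:kiadrunt {C}; 3:skoush {A,R}; 4:kiadrunt {C}; 5:zeesnurn {V,R}; 6:zaa {P}; 7:skoush {A,R}; 8:kiadrunt {C}; 9:thauskai {V}.
There are 16 candidate sequences in total.
The sequences that satisfy every rule: R C A C V P A C V; R C A C R P A C V; R C R C V P A C V; R C R C R P A C V.
Count = 4.

4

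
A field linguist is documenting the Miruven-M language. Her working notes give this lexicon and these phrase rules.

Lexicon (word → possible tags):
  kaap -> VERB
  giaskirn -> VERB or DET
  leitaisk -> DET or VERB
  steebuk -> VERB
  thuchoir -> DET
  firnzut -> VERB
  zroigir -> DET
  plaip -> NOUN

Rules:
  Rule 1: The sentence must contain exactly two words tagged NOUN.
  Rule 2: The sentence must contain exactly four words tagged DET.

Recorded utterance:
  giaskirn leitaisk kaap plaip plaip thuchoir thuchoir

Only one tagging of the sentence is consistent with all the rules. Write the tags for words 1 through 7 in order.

DET DET VERB NOUN NOUN DET DET

Candidates per position — 1:giaskirn {VERB,DET}; 2:leitaisk {DET,VERB}; 3:kaap {VERB}; 4:plaip {NOUN}; 5:plaip {NOUN}; 6:thuchoir {DET}; 7:thuchoir {DET}.
Position 1: tagging it VERB would leave rule 2 unsatisfiable, so it must be DET.
Position 2: tagging it VERB would leave rule 2 unsatisfiable, so it must be DET.
The only consistent sequence is: DET DET VERB NOUN NOUN DET DET.
Checking: rule 1 holds; rule 2 holds.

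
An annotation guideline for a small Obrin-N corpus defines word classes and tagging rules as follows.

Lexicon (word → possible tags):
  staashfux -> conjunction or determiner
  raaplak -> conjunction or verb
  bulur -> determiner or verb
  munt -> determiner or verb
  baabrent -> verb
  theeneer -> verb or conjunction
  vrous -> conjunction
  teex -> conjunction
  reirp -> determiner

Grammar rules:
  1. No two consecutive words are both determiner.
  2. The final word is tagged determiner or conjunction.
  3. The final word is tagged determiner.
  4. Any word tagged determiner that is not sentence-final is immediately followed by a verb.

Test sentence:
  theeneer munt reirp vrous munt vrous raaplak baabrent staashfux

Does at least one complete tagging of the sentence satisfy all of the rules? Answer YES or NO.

Candidates per position — 1:theeneer {verb,conjunction}; 2:munt {determiner,verb}; 3:reirp {determiner}; 4:vrous {conjunction}; 5:munt {determiner,verb}; 6:vrous {conjunction}; 7:raaplak {conjunction,verb}; 8:baabrent {verb}; 9:staashfux {conjunction,determiner}.
Rule 4 cannot be satisfied by any choice of tags from the lexicon.
So there is no consistent tagging.

NO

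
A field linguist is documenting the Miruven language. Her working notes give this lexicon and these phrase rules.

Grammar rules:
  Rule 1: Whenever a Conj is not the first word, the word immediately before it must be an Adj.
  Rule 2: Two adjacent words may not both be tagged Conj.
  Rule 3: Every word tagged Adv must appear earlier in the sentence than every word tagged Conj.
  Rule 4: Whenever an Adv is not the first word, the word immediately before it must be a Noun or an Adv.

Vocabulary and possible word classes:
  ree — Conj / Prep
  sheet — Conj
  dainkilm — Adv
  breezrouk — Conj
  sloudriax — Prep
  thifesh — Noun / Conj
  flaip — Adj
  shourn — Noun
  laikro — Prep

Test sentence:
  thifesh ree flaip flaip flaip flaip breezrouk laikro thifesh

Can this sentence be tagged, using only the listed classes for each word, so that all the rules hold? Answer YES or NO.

Candidates per position — 1:thifesh {Noun,Conj}; 2:ree {Conj,Prep}; 3:flaip {Adj}; 4:flaip {Adj}; 5:flaip {Adj}; 6:flaip {Adj}; 7:breezrouk {Conj}; 8:laikro {Prep}; 9:thifesh {Noun,Conj}.
One satisfying assignment: Noun Prep Adj Adj Adj Adj Conj Prep Noun.
Checking: rule 1 satisfied; rule 2 satisfied; rule 3 satisfied; rule 4 satisfied.

YES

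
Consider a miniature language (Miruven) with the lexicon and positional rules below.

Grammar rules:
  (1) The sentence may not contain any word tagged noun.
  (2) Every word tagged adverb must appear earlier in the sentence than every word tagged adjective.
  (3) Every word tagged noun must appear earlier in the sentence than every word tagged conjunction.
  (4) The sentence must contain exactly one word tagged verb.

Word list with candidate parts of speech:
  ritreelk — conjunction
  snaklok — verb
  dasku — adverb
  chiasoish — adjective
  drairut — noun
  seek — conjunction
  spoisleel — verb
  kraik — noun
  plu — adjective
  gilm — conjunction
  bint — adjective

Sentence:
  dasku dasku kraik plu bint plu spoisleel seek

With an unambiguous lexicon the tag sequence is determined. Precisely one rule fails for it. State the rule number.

Fixed tagging: adverb adverb noun adjective adjective adjective verb conjunction.
Rule check: R1 fails, R2 ok, R3 ok, R4 ok.
Only rule 1 fails.

1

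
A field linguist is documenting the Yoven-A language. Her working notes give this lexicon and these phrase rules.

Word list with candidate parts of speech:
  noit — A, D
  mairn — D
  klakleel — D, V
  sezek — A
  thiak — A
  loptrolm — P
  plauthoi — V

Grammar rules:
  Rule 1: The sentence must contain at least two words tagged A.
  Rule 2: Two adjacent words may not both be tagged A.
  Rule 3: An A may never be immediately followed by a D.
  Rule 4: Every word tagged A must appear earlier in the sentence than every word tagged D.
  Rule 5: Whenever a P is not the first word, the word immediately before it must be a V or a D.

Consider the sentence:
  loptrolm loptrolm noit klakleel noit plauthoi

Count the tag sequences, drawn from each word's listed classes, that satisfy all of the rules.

0

Candidates per position — 1:loptrolm {P}; 2:loptrolm {P}; 3:noit {A,D}; 4:klakleel {D,V}; 5:noit {A,D}; 6:plauthoi {V}.
There are 8 candidate sequences in total.
Rule 5 cannot be satisfied by any choice of tags from the lexicon.
So there is no consistent tagging.
Count = 0.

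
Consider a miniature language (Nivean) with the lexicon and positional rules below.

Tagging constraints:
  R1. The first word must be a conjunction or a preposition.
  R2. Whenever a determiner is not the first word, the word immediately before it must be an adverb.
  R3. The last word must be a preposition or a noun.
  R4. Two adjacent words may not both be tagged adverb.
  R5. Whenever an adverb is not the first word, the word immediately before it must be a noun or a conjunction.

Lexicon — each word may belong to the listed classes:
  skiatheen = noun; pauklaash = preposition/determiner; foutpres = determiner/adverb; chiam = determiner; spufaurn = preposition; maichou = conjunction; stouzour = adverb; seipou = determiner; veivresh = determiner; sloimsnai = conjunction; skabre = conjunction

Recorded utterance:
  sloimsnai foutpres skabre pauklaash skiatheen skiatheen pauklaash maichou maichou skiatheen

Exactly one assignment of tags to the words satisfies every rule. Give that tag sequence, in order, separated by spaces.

conjunction adverb conjunction preposition noun noun preposition conjunction conjunction noun

Candidates per position — 1:sloimsnai {conjunction}; 2:foutpres {determiner,adverb}; 3:skabre {conjunction}; 4:pauklaash {preposition,determiner}; 5:skiatheen {noun}; 6:skiatheen {noun}; 7:pauklaash {preposition,determiner}; 8:maichou {conjunction}; 9:maichou {conjunction}; 10:skiatheen {noun}.
Position 2: determiner is ruled out by rule 2; that leaves adverb.
Position 4: determiner is ruled out by rule 2; that leaves preposition.
Position 7: determiner is ruled out by rule 2; that leaves preposition.
The unique satisfying tagging is: conjunction adverb conjunction preposition noun noun preposition conjunction conjunction noun.
Rule-by-rule: rule 1 satisfied; rule 2 satisfied; rule 3 satisfied; rule 4 satisfied; rule 5 satisfied.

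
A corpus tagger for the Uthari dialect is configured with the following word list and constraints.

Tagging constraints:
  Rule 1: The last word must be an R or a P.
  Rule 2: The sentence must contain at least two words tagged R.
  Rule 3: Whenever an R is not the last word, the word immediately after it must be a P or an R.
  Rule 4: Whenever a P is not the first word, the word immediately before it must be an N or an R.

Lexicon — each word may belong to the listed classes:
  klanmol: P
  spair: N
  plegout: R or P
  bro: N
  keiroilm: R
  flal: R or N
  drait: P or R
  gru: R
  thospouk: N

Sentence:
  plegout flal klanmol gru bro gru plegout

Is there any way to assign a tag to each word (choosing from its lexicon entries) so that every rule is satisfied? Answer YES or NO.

NO

Candidates per position — 1:plegout {R,P}; 2:flal {R,N}; 3:klanmol {P}; 4:gru {R}; 5:bro {N}; 6:gru {R}; 7:plegout {R,P}.
Rule 3 cannot be satisfied by any choice of tags from the lexicon.
So there is no consistent tagging.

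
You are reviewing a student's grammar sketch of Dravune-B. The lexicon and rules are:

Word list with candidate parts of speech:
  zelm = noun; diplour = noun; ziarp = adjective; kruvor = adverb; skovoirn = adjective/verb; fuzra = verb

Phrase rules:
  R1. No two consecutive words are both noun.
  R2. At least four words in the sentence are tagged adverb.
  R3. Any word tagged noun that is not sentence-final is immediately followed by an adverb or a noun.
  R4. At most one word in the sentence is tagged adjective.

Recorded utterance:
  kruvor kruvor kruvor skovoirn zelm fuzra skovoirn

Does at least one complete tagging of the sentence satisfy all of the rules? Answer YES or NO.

NO

Candidates per position — 1:kruvor {adverb}; 2:kruvor {adverb}; 3:kruvor {adverb}; 4:skovoirn {adjective,verb}; 5:zelm {noun}; 6:fuzra {verb}; 7:skovoirn {adjective,verb}.
Rule 2 cannot be satisfied by any choice of tags from the lexicon.
So there is no consistent tagging.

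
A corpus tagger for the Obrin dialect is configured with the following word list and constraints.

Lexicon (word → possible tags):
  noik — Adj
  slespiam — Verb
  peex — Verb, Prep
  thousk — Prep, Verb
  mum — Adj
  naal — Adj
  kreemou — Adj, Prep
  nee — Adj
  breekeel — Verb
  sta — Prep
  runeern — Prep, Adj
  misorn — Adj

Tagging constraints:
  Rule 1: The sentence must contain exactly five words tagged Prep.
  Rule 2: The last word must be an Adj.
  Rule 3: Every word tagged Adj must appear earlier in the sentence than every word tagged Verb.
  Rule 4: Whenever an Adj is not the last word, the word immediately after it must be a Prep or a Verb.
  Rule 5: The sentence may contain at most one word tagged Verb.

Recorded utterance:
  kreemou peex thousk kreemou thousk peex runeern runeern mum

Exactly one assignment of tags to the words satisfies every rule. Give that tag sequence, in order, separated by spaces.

Candidates per position — 1:kreemou {Adj,Prep}; 2:peex {Verb,Prep}; 3:thousk {Prep,Verb}; 4:kreemou {Adj,Prep}; 5:thousk {Prep,Verb}; 6:peex {Verb,Prep}; 7:runeern {Prep,Adj}; 8:runeern {Prep,Adj}; 9:mum {Adj}.
Position 2: tagging it Verb would leave rule 3 unsatisfiable, so it must be Prep.
Position 3: tagging it Verb would leave rule 3 unsatisfiable, so it must be Prep.
Position 5: tagging it Verb would leave rule 3 unsatisfiable, so it must be Prep.
Position 6: tagging it Verb would leave rule 3 unsatisfiable, so it must be Prep.
Position 8: tagging it Adj would leave rule 4 unsatisfiable, so it must be Prep.
Position 1: tagging it Prep would leave rule 1 unsatisfiable, so it must be Adj.
Position 4: tagging it Prep would leave rule 1 unsatisfiable, so it must be Adj.
Position 7: tagging it Prep would leave rule 1 unsatisfiable, so it must be Adj.
That leaves exactly one tagging: Adj Prep Prep Adj Prep Prep Adj Prep Adj.
Check: rule 1 ok; rule 2 ok; rule 3 ok; rule 4 ok; rule 5 ok.

Adj Prep Prep Adj Prep Prep Adj Prep Adj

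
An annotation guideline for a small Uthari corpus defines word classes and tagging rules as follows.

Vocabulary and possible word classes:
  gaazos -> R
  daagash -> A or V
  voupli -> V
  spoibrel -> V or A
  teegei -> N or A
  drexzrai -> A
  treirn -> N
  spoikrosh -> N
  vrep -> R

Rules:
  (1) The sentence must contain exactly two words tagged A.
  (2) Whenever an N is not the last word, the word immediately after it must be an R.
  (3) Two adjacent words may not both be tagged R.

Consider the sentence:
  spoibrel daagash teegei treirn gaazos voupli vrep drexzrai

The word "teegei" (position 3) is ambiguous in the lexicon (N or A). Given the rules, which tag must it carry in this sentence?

Candidates per position — 1:spoibrel {V,A}; 2:daagash {A,V}; 3:teegei {N,A}; 4:treirn {N}; 5:gaazos {R}; 6:voupli {V}; 7:vrep {R}; 8:drexzrai {A}.
If word 3 were N, no tagging could satisfy rule 2; so word 3 is A.
If word 1 were A, no tagging could satisfy rule 1; so word 1 is V.
If word 2 were A, no tagging could satisfy rule 1; so word 2 is V.
That leaves exactly one tagging: V V A N R V R A.
Checking: rule 1 holds; rule 2 holds; rule 3 holds.

A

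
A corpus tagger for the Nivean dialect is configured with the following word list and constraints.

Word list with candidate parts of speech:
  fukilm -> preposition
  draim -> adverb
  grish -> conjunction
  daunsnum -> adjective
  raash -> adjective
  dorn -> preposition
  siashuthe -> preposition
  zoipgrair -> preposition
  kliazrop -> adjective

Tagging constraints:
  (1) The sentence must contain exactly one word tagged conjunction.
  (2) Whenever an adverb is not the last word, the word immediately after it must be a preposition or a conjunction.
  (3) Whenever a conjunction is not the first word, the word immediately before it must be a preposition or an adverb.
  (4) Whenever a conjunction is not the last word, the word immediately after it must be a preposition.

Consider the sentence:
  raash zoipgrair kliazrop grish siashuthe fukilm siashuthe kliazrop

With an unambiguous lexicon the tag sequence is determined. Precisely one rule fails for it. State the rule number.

Fixed tagging: adjective preposition adjective conjunction preposition preposition preposition adjective.
Applying the rules: R1 pass, R2 pass, R3 fail, R4 pass.
Only rule 3 fails.

3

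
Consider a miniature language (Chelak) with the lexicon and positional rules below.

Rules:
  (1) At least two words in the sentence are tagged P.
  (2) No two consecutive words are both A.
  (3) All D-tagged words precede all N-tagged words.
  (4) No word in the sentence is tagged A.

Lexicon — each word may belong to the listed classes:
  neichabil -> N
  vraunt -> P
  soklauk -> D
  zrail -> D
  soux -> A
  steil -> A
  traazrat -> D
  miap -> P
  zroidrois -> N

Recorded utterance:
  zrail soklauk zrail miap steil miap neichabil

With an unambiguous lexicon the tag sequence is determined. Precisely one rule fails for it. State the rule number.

4

Fixed tagging: D D D P A P N.
Rule check: R1 ok, R2 ok, R3 ok, R4 fails.
Only rule 4 fails.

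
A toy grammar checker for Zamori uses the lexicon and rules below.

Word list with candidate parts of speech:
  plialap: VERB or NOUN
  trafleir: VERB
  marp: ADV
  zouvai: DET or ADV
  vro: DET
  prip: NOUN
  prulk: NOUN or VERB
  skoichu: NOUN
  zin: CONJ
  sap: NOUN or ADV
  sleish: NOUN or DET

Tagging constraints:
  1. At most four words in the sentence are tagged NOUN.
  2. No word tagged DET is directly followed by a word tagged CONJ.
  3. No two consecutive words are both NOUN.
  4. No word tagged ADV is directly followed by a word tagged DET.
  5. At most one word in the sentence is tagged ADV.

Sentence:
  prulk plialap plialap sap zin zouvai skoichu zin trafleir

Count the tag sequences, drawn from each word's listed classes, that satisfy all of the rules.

11

Candidates per position — 1:prulk {NOUN,VERB}; 2:plialap {VERB,NOUN}; 3:plialap {VERB,NOUN}; 4:sap {NOUN,ADV}; 5:zin {CONJ}; 6:zouvai {DET,ADV}; 7:skoichu {NOUN}; 8:zin {CONJ}; 9:trafleir {VERB}.
There are 32 candidate sequences in total.
Checking each against the rules leaves 11 sequences.
Count = 11.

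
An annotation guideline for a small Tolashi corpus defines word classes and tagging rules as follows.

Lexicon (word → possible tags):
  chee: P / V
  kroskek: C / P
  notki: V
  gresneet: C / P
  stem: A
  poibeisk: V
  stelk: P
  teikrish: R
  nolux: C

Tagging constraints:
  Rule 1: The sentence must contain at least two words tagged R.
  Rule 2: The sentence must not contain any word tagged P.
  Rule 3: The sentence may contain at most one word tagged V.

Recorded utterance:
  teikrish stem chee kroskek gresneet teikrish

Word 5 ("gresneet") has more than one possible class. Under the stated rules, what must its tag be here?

Candidates per position — 1:teikrish {R}; 2:stem {A}; 3:chee {P,V}; 4:kroskek {C,P}; 5:gresneet {C,P}; 6:teikrish {R}.
Position 3: tagging it P would leave rule 2 unsatisfiable, so it must be V.
Position 4: tagging it P would leave rule 2 unsatisfiable, so it must be C.
Position 5: tagging it P would leave rule 2 unsatisfiable, so it must be C.
That leaves exactly one tagging: R A V C C R.
Check: rule 1 satisfied; rule 2 satisfied; rule 3 satisfied.

C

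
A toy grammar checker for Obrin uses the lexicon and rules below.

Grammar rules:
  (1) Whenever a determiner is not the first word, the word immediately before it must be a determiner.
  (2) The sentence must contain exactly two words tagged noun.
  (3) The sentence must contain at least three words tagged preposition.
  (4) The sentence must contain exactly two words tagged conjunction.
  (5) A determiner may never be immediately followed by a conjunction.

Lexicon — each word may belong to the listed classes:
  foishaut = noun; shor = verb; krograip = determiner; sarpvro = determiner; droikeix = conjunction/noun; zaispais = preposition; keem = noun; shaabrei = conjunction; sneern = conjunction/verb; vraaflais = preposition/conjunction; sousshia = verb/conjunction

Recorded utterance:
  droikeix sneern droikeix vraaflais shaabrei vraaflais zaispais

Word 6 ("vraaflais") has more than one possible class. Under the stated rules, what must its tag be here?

preposition

Candidates per position — 1:droikeix {conjunction,noun}; 2:sneern {conjunction,verb}; 3:droikeix {conjunction,noun}; 4:vraaflais {preposition,conjunction}; 5:shaabrei {conjunction}; 6:vraaflais {preposition,conjunction}; 7:zaispais {preposition}.
At position 1, choosing conjunction makes rule 2 impossible to satisfy; hence noun.
At position 3, choosing conjunction makes rule 2 impossible to satisfy; hence noun.
At position 4, choosing conjunction makes rule 3 impossible to satisfy; hence preposition.
At position 6, choosing conjunction makes rule 3 impossible to satisfy; hence preposition.
At position 2, choosing verb makes rule 4 impossible to satisfy; hence conjunction.
The unique satisfying tagging is: noun conjunction noun preposition conjunction preposition preposition.
Verifying each rule — rule 1 holds; rule 2 holds; rule 3 holds; rule 4 holds; rule 5 holds.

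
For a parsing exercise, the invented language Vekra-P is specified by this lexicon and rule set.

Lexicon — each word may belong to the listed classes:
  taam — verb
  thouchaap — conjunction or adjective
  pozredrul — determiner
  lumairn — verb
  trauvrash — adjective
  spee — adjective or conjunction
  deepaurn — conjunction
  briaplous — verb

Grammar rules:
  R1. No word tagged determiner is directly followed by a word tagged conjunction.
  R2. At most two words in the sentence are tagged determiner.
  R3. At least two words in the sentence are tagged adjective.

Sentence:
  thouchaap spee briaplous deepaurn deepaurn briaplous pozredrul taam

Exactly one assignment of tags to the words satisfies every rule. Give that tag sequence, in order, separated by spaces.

adjective adjective verb conjunction conjunction verb determiner verb

Candidates per position — 1:thouchaap {conjunction,adjective}; 2:spee {adjective,conjunction}; 3:briaplous {verb}; 4:deepaurn {conjunction}; 5:deepaurn {conjunction}; 6:briaplous {verb}; 7:pozredrul {determiner}; 8:taam {verb}.
Position 1: tagging it conjunction would leave rule 3 unsatisfiable, so it must be adjective.
Position 2: tagging it conjunction would leave rule 3 unsatisfiable, so it must be adjective.
So the tagging must be: adjective adjective verb conjunction conjunction verb determiner verb.
Verifying each rule — rule 1 ✓; rule 2 ✓; rule 3 ✓.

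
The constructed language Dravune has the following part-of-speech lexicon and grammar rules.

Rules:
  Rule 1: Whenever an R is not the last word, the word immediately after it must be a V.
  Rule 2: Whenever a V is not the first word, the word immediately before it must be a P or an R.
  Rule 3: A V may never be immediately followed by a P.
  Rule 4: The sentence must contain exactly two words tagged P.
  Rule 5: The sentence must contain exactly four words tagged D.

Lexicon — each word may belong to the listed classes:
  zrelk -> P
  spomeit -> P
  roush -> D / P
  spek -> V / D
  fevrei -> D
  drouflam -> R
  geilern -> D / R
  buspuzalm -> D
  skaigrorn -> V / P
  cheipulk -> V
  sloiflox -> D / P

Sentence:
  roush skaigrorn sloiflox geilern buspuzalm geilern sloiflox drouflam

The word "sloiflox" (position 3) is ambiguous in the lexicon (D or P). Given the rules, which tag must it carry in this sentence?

D

Candidates per position — 1:roush {D,P}; 2:skaigrorn {V,P}; 3:sloiflox {D,P}; 4:geilern {D,R}; 5:buspuzalm {D}; 6:geilern {D,R}; 7:sloiflox {D,P}; 8:drouflam {R}.
If word 4 were R, no tagging could satisfy rule 1; so word 4 is D.
If word 6 were R, no tagging could satisfy rule 1; so word 6 is D.
Position 3: the remaining choice is settled jointly with positions 1, 2, 7 — only D at position 3 is part of a tagging that satisfies every rule.
The unique satisfying tagging is: P V D D D D P R.
Check: rule 1 ✓; rule 2 ✓; rule 3 ✓; rule 4 ✓; rule 5 ✓.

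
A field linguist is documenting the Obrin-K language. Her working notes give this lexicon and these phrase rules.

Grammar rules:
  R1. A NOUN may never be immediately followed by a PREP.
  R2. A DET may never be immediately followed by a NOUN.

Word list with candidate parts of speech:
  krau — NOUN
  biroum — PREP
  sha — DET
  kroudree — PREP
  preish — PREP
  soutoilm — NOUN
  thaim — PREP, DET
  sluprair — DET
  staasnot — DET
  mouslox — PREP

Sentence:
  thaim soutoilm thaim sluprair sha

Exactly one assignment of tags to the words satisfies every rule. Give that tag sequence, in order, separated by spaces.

Candidates per position — 1:thaim {PREP,DET}; 2:soutoilm {NOUN}; 3:thaim {PREP,DET}; 4:sluprair {DET}; 5:sha {DET}.
At position 1, choosing DET makes rule 2 impossible to satisfy; hence PREP.
At position 3, choosing PREP makes rule 1 impossible to satisfy; hence DET.
The unique satisfying tagging is: PREP NOUN DET DET DET.
Checking: rule 1 ✓; rule 2 ✓.

PREP NOUN DET DET DET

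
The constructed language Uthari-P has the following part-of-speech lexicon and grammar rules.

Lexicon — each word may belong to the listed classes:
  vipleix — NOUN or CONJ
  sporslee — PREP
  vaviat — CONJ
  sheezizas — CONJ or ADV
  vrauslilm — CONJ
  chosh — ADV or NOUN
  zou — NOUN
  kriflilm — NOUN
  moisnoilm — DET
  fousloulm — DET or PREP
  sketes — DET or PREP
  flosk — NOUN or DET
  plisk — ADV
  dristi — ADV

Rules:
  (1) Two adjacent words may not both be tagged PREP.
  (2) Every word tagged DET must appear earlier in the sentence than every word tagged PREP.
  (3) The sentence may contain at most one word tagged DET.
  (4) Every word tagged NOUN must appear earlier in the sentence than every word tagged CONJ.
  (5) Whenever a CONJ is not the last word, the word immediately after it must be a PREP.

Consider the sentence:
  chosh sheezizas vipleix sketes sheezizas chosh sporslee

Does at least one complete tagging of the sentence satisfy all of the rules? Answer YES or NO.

Candidates per position — 1:chosh {ADV,NOUN}; 2:sheezizas {CONJ,ADV}; 3:vipleix {NOUN,CONJ}; 4:sketes {DET,PREP}; 5:sheezizas {CONJ,ADV}; 6:chosh {ADV,NOUN}; 7:sporslee {PREP}.
One satisfying assignment: NOUN ADV NOUN DET ADV NOUN PREP.
Verifying each rule — rule 1 satisfied; rule 2 satisfied; rule 3 satisfied; rule 4 satisfied; rule 5 satisfied.

YES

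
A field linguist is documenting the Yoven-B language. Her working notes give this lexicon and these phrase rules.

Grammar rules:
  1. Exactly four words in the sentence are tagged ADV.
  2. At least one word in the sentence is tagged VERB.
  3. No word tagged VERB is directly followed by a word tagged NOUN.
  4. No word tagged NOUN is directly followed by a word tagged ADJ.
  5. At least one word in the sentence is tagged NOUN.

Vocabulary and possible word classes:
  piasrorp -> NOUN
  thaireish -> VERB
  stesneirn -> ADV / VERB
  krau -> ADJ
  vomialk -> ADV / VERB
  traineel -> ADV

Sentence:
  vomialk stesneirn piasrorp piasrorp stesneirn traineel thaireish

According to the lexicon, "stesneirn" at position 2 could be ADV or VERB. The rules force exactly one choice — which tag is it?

ADV

Candidates per position — 1:vomialk {ADV,VERB}; 2:stesneirn {ADV,VERB}; 3:piasrorp {NOUN}; 4:piasrorp {NOUN}; 5:stesneirn {ADV,VERB}; 6:traineel {ADV}; 7:thaireish {VERB}.
Position 1: tagging it VERB would leave rule 1 unsatisfiable, so it must be ADV.
Position 2: tagging it VERB would leave rule 1 unsatisfiable, so it must be ADV.
Position 5: tagging it VERB would leave rule 1 unsatisfiable, so it must be ADV.
The only consistent sequence is: ADV ADV NOUN NOUN ADV ADV VERB.
Rule-by-rule: rule 1 satisfied; rule 2 satisfied; rule 3 satisfied; rule 4 satisfied; rule 5 satisfied.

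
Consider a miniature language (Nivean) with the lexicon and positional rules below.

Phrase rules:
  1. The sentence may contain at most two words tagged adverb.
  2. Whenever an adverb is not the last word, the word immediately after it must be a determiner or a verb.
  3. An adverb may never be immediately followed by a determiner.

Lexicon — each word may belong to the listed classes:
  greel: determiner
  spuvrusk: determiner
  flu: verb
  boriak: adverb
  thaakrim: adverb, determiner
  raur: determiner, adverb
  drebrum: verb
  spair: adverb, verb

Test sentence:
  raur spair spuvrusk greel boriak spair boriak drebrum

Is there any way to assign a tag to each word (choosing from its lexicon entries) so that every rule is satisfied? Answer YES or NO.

YES

Candidates per position — 1:raur {determiner,adverb}; 2:spair {adverb,verb}; 3:spuvrusk {determiner}; 4:greel {determiner}; 5:boriak {adverb}; 6:spair {adverb,verb}; 7:boriak {adverb}; 8:drebrum {verb}.
One satisfying assignment: determiner verb determiner determiner adverb verb adverb verb.
Check: rule 1 holds; rule 2 holds; rule 3 holds.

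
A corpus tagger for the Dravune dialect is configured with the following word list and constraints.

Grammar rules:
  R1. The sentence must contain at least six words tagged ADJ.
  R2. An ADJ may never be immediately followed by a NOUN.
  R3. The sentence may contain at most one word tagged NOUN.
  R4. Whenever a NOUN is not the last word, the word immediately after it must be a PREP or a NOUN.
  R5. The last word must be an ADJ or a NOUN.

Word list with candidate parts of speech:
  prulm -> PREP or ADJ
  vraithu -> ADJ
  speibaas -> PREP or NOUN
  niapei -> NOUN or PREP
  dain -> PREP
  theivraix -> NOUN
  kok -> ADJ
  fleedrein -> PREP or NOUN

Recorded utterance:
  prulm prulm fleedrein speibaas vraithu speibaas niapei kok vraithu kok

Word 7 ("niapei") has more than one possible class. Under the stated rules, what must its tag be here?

PREP

Candidates per position — 1:prulm {PREP,ADJ}; 2:prulm {PREP,ADJ}; 3:fleedrein {PREP,NOUN}; 4:speibaas {PREP,NOUN}; 5:vraithu {ADJ}; 6:speibaas {PREP,NOUN}; 7:niapei {NOUN,PREP}; 8:kok {ADJ}; 9:vraithu {ADJ}; 10:kok {ADJ}.
Position 1: tagging it PREP would leave rule 1 unsatisfiable, so it must be ADJ.
Position 2: tagging it PREP would leave rule 1 unsatisfiable, so it must be ADJ.
Position 3: tagging it NOUN would leave rule 2 unsatisfiable, so it must be PREP.
Position 4: tagging it NOUN would leave rule 4 unsatisfiable, so it must be PREP.
Position 6: tagging it NOUN would leave rule 2 unsatisfiable, so it must be PREP.
Position 7: tagging it NOUN would leave rule 4 unsatisfiable, so it must be PREP.
So the tagging must be: ADJ ADJ PREP PREP ADJ PREP PREP ADJ ADJ ADJ.
Verifying each rule — rule 1 satisfied; rule 2 satisfied; rule 3 satisfied; rule 4 satisfied; rule 5 satisfied.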